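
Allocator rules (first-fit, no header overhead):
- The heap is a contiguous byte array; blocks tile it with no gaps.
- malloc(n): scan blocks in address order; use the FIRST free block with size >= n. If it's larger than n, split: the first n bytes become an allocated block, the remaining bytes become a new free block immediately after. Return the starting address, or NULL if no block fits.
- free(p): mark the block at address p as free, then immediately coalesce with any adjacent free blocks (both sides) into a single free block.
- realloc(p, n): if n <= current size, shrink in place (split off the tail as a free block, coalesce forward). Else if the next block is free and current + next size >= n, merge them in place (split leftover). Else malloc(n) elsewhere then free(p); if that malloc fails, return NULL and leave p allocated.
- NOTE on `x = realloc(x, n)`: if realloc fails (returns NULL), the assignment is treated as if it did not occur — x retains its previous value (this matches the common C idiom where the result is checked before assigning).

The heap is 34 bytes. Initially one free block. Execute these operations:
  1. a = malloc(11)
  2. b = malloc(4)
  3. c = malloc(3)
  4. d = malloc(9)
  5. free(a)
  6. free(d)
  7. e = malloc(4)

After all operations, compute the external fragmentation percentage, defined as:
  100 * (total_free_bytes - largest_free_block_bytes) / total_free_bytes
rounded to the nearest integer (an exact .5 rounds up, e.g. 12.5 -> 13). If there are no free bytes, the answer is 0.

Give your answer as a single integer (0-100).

Op 1: a = malloc(11) -> a = 0; heap: [0-10 ALLOC][11-33 FREE]
Op 2: b = malloc(4) -> b = 11; heap: [0-10 ALLOC][11-14 ALLOC][15-33 FREE]
Op 3: c = malloc(3) -> c = 15; heap: [0-10 ALLOC][11-14 ALLOC][15-17 ALLOC][18-33 FREE]
Op 4: d = malloc(9) -> d = 18; heap: [0-10 ALLOC][11-14 ALLOC][15-17 ALLOC][18-26 ALLOC][27-33 FREE]
Op 5: free(a) -> (freed a); heap: [0-10 FREE][11-14 ALLOC][15-17 ALLOC][18-26 ALLOC][27-33 FREE]
Op 6: free(d) -> (freed d); heap: [0-10 FREE][11-14 ALLOC][15-17 ALLOC][18-33 FREE]
Op 7: e = malloc(4) -> e = 0; heap: [0-3 ALLOC][4-10 FREE][11-14 ALLOC][15-17 ALLOC][18-33 FREE]
Free blocks: [7 16] total_free=23 largest=16 -> 100*(23-16)/23 = 700/23 ≈ 30.435 -> rounds to 30

Answer: 30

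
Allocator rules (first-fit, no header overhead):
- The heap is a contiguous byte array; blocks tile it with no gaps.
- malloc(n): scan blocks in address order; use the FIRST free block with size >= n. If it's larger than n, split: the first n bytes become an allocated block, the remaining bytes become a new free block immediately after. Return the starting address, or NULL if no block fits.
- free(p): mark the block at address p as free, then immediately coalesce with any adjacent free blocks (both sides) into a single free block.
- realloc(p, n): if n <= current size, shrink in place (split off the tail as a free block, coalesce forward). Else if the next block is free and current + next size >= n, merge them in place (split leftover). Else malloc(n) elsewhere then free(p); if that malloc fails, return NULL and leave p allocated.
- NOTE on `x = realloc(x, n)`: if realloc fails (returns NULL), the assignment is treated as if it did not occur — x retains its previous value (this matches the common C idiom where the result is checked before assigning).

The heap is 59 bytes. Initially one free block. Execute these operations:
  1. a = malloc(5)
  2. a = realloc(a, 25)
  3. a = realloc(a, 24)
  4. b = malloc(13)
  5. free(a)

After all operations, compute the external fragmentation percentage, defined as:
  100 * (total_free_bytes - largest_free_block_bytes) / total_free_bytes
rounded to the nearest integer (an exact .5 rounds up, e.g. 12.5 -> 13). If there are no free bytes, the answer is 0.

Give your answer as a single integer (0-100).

Op 1: a = malloc(5) -> a = 0; heap: [0-4 ALLOC][5-58 FREE]
Op 2: a = realloc(a, 25) -> a = 0; heap: [0-24 ALLOC][25-58 FREE]
Op 3: a = realloc(a, 24) -> a = 0; heap: [0-23 ALLOC][24-58 FREE]
Op 4: b = malloc(13) -> b = 24; heap: [0-23 ALLOC][24-36 ALLOC][37-58 FREE]
Op 5: free(a) -> (freed a); heap: [0-23 FREE][24-36 ALLOC][37-58 FREE]
Free blocks: [24 22] total_free=46 largest=24 -> 100*(46-24)/46 = 2200/46 ≈ 47.826 -> rounds to 48

Answer: 48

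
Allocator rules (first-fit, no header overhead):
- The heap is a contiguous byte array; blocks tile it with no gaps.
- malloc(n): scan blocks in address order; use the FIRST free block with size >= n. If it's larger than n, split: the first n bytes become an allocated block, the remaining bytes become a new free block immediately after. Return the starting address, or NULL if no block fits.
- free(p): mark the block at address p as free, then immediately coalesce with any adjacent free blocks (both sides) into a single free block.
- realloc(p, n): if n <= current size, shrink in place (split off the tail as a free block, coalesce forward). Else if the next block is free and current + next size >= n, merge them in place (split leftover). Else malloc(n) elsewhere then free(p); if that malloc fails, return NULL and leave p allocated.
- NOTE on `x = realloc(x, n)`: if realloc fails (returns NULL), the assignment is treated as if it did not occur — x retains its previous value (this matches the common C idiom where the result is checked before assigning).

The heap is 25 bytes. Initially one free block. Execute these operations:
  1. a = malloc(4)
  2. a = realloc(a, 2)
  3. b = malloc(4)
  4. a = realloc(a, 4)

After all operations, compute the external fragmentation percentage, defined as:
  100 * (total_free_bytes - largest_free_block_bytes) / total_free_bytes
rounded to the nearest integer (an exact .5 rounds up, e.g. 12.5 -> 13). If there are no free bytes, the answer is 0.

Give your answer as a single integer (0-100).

Op 1: a = malloc(4) -> a = 0; heap: [0-3 ALLOC][4-24 FREE]
Op 2: a = realloc(a, 2) -> a = 0; heap: [0-1 ALLOC][2-24 FREE]
Op 3: b = malloc(4) -> b = 2; heap: [0-1 ALLOC][2-5 ALLOC][6-24 FREE]
Op 4: a = realloc(a, 4) -> a = 6; heap: [0-1 FREE][2-5 ALLOC][6-9 ALLOC][10-24 FREE]
Free blocks: [2 15] total_free=17 largest=15 -> 100*(17-15)/17 = 200/17 ≈ 11.765 -> rounds to 12

Answer: 12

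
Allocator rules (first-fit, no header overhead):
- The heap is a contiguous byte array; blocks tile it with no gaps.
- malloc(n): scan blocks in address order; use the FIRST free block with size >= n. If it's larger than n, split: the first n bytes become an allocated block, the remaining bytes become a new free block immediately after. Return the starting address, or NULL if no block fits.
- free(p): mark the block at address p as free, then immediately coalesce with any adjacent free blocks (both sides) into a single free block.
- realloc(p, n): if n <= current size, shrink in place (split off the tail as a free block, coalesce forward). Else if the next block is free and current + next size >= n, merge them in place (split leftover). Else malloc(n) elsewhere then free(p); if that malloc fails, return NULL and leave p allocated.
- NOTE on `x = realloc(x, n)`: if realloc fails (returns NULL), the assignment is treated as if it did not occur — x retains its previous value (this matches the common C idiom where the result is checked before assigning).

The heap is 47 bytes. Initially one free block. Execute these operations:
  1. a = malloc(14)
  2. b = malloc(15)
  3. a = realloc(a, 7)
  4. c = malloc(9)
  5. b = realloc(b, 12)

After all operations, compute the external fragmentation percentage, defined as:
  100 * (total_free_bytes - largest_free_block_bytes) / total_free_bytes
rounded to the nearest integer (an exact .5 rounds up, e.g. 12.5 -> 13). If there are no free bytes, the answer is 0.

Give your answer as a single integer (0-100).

Answer: 53

Derivation:
Op 1: a = malloc(14) -> a = 0; heap: [0-13 ALLOC][14-46 FREE]
Op 2: b = malloc(15) -> b = 14; heap: [0-13 ALLOC][14-28 ALLOC][29-46 FREE]
Op 3: a = realloc(a, 7) -> a = 0; heap: [0-6 ALLOC][7-13 FREE][14-28 ALLOC][29-46 FREE]
Op 4: c = malloc(9) -> c = 29; heap: [0-6 ALLOC][7-13 FREE][14-28 ALLOC][29-37 ALLOC][38-46 FREE]
Op 5: b = realloc(b, 12) -> b = 14; heap: [0-6 ALLOC][7-13 FREE][14-25 ALLOC][26-28 FREE][29-37 ALLOC][38-46 FREE]
Free blocks: [7 3 9] total_free=19 largest=9 -> 100*(19-9)/19 = 1000/19 ≈ 52.632 -> rounds to 53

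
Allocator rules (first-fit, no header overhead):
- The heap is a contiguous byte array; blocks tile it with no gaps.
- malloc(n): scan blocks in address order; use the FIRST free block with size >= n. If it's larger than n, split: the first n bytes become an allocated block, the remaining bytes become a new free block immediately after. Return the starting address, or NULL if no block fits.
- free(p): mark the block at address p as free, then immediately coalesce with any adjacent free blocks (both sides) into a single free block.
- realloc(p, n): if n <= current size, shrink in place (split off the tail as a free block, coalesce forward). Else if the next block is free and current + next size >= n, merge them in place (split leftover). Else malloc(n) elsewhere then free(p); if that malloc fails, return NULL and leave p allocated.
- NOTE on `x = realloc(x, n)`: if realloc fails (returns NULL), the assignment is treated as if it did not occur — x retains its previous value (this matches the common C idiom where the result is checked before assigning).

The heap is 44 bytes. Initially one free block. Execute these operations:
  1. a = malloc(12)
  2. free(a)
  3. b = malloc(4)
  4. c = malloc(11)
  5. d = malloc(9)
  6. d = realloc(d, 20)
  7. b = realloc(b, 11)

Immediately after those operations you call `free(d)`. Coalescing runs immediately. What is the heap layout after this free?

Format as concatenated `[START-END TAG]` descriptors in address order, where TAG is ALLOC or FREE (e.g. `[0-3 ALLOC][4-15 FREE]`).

Answer: [0-3 ALLOC][4-14 ALLOC][15-43 FREE]

Derivation:
Op 1: a = malloc(12) -> a = 0; heap: [0-11 ALLOC][12-43 FREE]
Op 2: free(a) -> (freed a); heap: [0-43 FREE]
Op 3: b = malloc(4) -> b = 0; heap: [0-3 ALLOC][4-43 FREE]
Op 4: c = malloc(11) -> c = 4; heap: [0-3 ALLOC][4-14 ALLOC][15-43 FREE]
Op 5: d = malloc(9) -> d = 15; heap: [0-3 ALLOC][4-14 ALLOC][15-23 ALLOC][24-43 FREE]
Op 6: d = realloc(d, 20) -> d = 15; heap: [0-3 ALLOC][4-14 ALLOC][15-34 ALLOC][35-43 FREE]
Op 7: b = realloc(b, 11) -> NULL (b unchanged); heap: [0-3 ALLOC][4-14 ALLOC][15-34 ALLOC][35-43 FREE]
free(d): d = 15 -> block [15-34 ALLOC]; mark free, coalesce with adjacent free neighbors -> [0-3 ALLOC][4-14 ALLOC][15-43 FREE]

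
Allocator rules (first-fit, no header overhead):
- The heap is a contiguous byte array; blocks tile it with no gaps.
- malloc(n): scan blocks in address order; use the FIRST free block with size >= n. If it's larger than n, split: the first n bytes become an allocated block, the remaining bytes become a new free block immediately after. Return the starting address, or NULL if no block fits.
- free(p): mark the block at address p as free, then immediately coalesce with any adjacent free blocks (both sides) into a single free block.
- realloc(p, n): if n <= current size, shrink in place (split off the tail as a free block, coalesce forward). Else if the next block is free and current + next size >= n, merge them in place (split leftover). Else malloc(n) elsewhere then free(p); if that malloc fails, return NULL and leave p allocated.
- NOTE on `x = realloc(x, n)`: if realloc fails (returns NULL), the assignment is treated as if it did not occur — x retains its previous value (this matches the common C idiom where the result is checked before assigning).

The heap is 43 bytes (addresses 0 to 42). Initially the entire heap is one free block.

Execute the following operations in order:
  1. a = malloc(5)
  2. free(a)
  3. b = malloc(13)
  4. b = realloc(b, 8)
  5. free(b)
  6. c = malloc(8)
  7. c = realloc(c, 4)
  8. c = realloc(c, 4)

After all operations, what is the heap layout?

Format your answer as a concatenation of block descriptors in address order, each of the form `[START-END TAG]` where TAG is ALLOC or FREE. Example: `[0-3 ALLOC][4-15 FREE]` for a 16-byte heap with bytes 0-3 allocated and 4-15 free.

Answer: [0-3 ALLOC][4-42 FREE]

Derivation:
Op 1: a = malloc(5) -> a = 0; heap: [0-4 ALLOC][5-42 FREE]
Op 2: free(a) -> (freed a); heap: [0-42 FREE]
Op 3: b = malloc(13) -> b = 0; heap: [0-12 ALLOC][13-42 FREE]
Op 4: b = realloc(b, 8) -> b = 0; heap: [0-7 ALLOC][8-42 FREE]
Op 5: free(b) -> (freed b); heap: [0-42 FREE]
Op 6: c = malloc(8) -> c = 0; heap: [0-7 ALLOC][8-42 FREE]
Op 7: c = realloc(c, 4) -> c = 0; heap: [0-3 ALLOC][4-42 FREE]
Op 8: c = realloc(c, 4) -> c = 0; heap: [0-3 ALLOC][4-42 FREE]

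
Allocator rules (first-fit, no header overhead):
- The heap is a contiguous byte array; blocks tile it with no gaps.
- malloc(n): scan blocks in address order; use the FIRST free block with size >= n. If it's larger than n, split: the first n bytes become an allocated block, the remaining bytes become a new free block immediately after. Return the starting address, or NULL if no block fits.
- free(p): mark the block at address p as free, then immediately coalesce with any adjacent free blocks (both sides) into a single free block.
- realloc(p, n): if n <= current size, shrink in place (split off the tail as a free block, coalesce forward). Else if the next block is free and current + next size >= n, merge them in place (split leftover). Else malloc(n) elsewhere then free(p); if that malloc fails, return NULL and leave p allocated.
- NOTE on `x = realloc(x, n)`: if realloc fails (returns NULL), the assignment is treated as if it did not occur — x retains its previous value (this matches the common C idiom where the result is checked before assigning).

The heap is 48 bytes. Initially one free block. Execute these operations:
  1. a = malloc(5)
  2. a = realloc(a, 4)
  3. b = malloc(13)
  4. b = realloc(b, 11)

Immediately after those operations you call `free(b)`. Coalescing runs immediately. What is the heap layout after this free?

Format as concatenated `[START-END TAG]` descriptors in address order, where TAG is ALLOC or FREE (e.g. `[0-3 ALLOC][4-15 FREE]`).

Op 1: a = malloc(5) -> a = 0; heap: [0-4 ALLOC][5-47 FREE]
Op 2: a = realloc(a, 4) -> a = 0; heap: [0-3 ALLOC][4-47 FREE]
Op 3: b = malloc(13) -> b = 4; heap: [0-3 ALLOC][4-16 ALLOC][17-47 FREE]
Op 4: b = realloc(b, 11) -> b = 4; heap: [0-3 ALLOC][4-14 ALLOC][15-47 FREE]
free(b): b = 4 -> block [4-14 ALLOC]; mark free, coalesce with adjacent free neighbors -> [0-3 ALLOC][4-47 FREE]

Answer: [0-3 ALLOC][4-47 FREE]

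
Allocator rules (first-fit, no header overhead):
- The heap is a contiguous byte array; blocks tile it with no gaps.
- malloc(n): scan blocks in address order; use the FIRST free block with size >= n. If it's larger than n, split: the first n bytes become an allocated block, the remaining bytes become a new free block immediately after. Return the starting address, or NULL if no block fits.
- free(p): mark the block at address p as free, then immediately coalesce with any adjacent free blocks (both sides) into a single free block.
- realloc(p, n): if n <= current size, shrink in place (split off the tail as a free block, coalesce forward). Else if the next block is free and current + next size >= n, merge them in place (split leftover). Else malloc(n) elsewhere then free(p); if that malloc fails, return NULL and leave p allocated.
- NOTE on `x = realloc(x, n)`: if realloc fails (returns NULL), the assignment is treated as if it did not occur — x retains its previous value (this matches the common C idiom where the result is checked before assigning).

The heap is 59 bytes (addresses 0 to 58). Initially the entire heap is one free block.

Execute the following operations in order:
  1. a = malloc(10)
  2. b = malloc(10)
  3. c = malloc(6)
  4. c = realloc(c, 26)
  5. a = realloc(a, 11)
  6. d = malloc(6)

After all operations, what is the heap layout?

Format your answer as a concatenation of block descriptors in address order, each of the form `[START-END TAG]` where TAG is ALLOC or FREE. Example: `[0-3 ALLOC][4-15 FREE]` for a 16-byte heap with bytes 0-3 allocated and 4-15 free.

Answer: [0-5 ALLOC][6-9 FREE][10-19 ALLOC][20-45 ALLOC][46-56 ALLOC][57-58 FREE]

Derivation:
Op 1: a = malloc(10) -> a = 0; heap: [0-9 ALLOC][10-58 FREE]
Op 2: b = malloc(10) -> b = 10; heap: [0-9 ALLOC][10-19 ALLOC][20-58 FREE]
Op 3: c = malloc(6) -> c = 20; heap: [0-9 ALLOC][10-19 ALLOC][20-25 ALLOC][26-58 FREE]
Op 4: c = realloc(c, 26) -> c = 20; heap: [0-9 ALLOC][10-19 ALLOC][20-45 ALLOC][46-58 FREE]
Op 5: a = realloc(a, 11) -> a = 46; heap: [0-9 FREE][10-19 ALLOC][20-45 ALLOC][46-56 ALLOC][57-58 FREE]
Op 6: d = malloc(6) -> d = 0; heap: [0-5 ALLOC][6-9 FREE][10-19 ALLOC][20-45 ALLOC][46-56 ALLOC][57-58 FREE]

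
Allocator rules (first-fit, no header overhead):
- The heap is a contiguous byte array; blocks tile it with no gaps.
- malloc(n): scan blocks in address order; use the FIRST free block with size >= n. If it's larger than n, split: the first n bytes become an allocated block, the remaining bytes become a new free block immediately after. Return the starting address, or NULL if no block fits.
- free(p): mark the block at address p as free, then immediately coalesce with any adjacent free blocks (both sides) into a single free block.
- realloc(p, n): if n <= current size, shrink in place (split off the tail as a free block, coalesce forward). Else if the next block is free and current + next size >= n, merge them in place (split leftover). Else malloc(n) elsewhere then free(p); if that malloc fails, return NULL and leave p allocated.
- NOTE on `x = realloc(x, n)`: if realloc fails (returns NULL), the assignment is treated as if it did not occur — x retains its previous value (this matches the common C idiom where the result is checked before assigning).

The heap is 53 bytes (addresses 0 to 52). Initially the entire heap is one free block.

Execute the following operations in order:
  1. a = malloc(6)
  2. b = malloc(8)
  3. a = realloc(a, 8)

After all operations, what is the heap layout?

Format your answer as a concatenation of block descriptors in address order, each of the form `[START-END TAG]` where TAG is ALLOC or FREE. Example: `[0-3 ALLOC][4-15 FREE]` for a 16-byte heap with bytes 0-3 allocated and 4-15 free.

Op 1: a = malloc(6) -> a = 0; heap: [0-5 ALLOC][6-52 FREE]
Op 2: b = malloc(8) -> b = 6; heap: [0-5 ALLOC][6-13 ALLOC][14-52 FREE]
Op 3: a = realloc(a, 8) -> a = 14; heap: [0-5 FREE][6-13 ALLOC][14-21 ALLOC][22-52 FREE]

Answer: [0-5 FREE][6-13 ALLOC][14-21 ALLOC][22-52 FREE]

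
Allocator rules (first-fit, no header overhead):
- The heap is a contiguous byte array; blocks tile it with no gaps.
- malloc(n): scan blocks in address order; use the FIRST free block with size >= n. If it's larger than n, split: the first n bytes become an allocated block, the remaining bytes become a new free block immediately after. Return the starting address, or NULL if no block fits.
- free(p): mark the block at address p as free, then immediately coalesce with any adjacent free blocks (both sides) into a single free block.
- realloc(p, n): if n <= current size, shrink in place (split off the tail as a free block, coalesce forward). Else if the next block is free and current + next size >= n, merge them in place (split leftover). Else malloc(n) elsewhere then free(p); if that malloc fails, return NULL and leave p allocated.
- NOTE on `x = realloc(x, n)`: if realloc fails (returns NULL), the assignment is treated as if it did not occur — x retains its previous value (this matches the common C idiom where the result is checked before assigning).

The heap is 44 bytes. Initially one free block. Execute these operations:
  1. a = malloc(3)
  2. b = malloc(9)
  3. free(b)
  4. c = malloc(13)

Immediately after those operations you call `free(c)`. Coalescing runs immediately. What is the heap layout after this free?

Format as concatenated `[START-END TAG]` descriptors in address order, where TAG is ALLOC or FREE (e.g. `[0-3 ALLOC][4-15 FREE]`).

Op 1: a = malloc(3) -> a = 0; heap: [0-2 ALLOC][3-43 FREE]
Op 2: b = malloc(9) -> b = 3; heap: [0-2 ALLOC][3-11 ALLOC][12-43 FREE]
Op 3: free(b) -> (freed b); heap: [0-2 ALLOC][3-43 FREE]
Op 4: c = malloc(13) -> c = 3; heap: [0-2 ALLOC][3-15 ALLOC][16-43 FREE]
free(c): c = 3 -> block [3-15 ALLOC]; mark free, coalesce with adjacent free neighbors -> [0-2 ALLOC][3-43 FREE]

Answer: [0-2 ALLOC][3-43 FREE]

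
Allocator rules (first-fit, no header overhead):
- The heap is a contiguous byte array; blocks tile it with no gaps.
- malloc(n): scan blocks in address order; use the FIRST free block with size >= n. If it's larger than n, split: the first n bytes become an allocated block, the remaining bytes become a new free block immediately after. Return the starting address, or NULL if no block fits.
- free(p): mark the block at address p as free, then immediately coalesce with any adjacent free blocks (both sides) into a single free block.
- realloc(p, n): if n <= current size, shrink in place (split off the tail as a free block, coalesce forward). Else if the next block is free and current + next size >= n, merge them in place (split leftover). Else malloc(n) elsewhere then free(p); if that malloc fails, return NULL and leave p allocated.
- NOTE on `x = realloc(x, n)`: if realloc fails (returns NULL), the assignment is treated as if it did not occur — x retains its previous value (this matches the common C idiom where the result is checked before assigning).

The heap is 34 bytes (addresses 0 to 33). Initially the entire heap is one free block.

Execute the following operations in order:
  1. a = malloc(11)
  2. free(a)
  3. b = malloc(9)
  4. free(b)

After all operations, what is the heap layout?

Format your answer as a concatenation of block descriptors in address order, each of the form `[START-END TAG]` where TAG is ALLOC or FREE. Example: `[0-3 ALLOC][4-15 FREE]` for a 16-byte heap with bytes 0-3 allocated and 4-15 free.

Op 1: a = malloc(11) -> a = 0; heap: [0-10 ALLOC][11-33 FREE]
Op 2: free(a) -> (freed a); heap: [0-33 FREE]
Op 3: b = malloc(9) -> b = 0; heap: [0-8 ALLOC][9-33 FREE]
Op 4: free(b) -> (freed b); heap: [0-33 FREE]

Answer: [0-33 FREE]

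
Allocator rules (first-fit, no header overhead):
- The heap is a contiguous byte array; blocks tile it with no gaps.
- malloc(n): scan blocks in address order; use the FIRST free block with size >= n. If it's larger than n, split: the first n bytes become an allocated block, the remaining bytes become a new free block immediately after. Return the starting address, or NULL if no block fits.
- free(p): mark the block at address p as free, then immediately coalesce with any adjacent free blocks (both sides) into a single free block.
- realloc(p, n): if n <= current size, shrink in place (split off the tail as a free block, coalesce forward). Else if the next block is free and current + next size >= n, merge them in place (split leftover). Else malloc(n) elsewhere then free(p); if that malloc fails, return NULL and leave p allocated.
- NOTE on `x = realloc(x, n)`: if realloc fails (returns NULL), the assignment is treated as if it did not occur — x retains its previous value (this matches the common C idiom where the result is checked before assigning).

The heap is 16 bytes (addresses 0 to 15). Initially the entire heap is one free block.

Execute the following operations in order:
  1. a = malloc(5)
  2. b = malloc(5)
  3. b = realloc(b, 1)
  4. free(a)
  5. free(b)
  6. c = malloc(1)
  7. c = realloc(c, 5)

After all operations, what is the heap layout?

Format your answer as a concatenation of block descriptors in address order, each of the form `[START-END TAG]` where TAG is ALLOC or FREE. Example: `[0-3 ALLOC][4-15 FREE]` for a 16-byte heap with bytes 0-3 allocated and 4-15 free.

Answer: [0-4 ALLOC][5-15 FREE]

Derivation:
Op 1: a = malloc(5) -> a = 0; heap: [0-4 ALLOC][5-15 FREE]
Op 2: b = malloc(5) -> b = 5; heap: [0-4 ALLOC][5-9 ALLOC][10-15 FREE]
Op 3: b = realloc(b, 1) -> b = 5; heap: [0-4 ALLOC][5-5 ALLOC][6-15 FREE]
Op 4: free(a) -> (freed a); heap: [0-4 FREE][5-5 ALLOC][6-15 FREE]
Op 5: free(b) -> (freed b); heap: [0-15 FREE]
Op 6: c = malloc(1) -> c = 0; heap: [0-0 ALLOC][1-15 FREE]
Op 7: c = realloc(c, 5) -> c = 0; heap: [0-4 ALLOC][5-15 FREE]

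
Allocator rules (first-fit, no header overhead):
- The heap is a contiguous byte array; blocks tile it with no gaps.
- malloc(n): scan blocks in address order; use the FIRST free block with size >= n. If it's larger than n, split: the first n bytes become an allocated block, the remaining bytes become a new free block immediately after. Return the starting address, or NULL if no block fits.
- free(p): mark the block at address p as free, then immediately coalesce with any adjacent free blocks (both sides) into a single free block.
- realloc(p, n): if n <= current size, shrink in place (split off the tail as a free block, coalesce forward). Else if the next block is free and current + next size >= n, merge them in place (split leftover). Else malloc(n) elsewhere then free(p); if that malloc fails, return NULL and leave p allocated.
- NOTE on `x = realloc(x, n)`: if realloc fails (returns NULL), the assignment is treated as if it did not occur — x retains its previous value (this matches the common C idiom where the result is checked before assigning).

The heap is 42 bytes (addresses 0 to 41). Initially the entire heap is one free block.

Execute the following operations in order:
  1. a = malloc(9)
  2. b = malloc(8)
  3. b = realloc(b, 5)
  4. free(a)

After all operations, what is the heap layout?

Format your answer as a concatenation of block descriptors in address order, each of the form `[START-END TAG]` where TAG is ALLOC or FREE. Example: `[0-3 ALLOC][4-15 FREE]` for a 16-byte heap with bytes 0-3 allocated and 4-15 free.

Answer: [0-8 FREE][9-13 ALLOC][14-41 FREE]

Derivation:
Op 1: a = malloc(9) -> a = 0; heap: [0-8 ALLOC][9-41 FREE]
Op 2: b = malloc(8) -> b = 9; heap: [0-8 ALLOC][9-16 ALLOC][17-41 FREE]
Op 3: b = realloc(b, 5) -> b = 9; heap: [0-8 ALLOC][9-13 ALLOC][14-41 FREE]
Op 4: free(a) -> (freed a); heap: [0-8 FREE][9-13 ALLOC][14-41 FREE]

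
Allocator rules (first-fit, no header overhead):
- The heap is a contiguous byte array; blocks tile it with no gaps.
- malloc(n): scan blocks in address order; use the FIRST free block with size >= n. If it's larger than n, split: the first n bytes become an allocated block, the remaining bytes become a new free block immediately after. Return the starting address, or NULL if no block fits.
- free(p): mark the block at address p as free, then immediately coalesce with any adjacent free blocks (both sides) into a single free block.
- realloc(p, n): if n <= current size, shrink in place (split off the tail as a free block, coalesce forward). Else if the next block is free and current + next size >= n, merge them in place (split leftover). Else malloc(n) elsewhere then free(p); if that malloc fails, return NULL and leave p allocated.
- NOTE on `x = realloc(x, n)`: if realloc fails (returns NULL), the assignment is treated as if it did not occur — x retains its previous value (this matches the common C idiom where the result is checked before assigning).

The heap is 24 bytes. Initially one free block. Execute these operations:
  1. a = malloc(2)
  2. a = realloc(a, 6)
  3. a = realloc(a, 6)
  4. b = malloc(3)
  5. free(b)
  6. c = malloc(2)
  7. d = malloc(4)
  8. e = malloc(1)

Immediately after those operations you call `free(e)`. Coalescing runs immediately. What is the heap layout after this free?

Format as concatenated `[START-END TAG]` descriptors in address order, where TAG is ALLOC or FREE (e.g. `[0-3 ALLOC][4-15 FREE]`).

Answer: [0-5 ALLOC][6-7 ALLOC][8-11 ALLOC][12-23 FREE]

Derivation:
Op 1: a = malloc(2) -> a = 0; heap: [0-1 ALLOC][2-23 FREE]
Op 2: a = realloc(a, 6) -> a = 0; heap: [0-5 ALLOC][6-23 FREE]
Op 3: a = realloc(a, 6) -> a = 0; heap: [0-5 ALLOC][6-23 FREE]
Op 4: b = malloc(3) -> b = 6; heap: [0-5 ALLOC][6-8 ALLOC][9-23 FREE]
Op 5: free(b) -> (freed b); heap: [0-5 ALLOC][6-23 FREE]
Op 6: c = malloc(2) -> c = 6; heap: [0-5 ALLOC][6-7 ALLOC][8-23 FREE]
Op 7: d = malloc(4) -> d = 8; heap: [0-5 ALLOC][6-7 ALLOC][8-11 ALLOC][12-23 FREE]
Op 8: e = malloc(1) -> e = 12; heap: [0-5 ALLOC][6-7 ALLOC][8-11 ALLOC][12-12 ALLOC][13-23 FREE]
free(e): e = 12 -> block [12-12 ALLOC]; mark free, coalesce with adjacent free neighbors -> [0-5 ALLOC][6-7 ALLOC][8-11 ALLOC][12-23 FREE]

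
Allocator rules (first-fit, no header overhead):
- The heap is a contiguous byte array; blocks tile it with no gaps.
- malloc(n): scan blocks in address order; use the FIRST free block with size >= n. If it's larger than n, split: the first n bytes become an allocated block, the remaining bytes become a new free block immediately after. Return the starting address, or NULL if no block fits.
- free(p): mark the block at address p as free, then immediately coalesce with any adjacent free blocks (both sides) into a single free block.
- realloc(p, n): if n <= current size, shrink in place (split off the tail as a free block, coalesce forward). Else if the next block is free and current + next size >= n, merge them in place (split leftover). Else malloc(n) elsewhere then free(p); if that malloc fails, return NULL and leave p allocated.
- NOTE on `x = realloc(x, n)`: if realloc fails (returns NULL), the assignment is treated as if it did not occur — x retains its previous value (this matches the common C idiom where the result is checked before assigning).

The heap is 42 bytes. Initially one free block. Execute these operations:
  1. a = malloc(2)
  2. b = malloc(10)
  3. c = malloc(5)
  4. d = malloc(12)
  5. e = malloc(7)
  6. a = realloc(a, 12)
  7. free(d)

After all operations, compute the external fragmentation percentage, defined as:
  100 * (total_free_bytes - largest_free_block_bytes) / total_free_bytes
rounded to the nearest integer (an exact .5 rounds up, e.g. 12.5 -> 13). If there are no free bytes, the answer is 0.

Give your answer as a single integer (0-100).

Answer: 33

Derivation:
Op 1: a = malloc(2) -> a = 0; heap: [0-1 ALLOC][2-41 FREE]
Op 2: b = malloc(10) -> b = 2; heap: [0-1 ALLOC][2-11 ALLOC][12-41 FREE]
Op 3: c = malloc(5) -> c = 12; heap: [0-1 ALLOC][2-11 ALLOC][12-16 ALLOC][17-41 FREE]
Op 4: d = malloc(12) -> d = 17; heap: [0-1 ALLOC][2-11 ALLOC][12-16 ALLOC][17-28 ALLOC][29-41 FREE]
Op 5: e = malloc(7) -> e = 29; heap: [0-1 ALLOC][2-11 ALLOC][12-16 ALLOC][17-28 ALLOC][29-35 ALLOC][36-41 FREE]
Op 6: a = realloc(a, 12) -> NULL (a unchanged); heap: [0-1 ALLOC][2-11 ALLOC][12-16 ALLOC][17-28 ALLOC][29-35 ALLOC][36-41 FREE]
Op 7: free(d) -> (freed d); heap: [0-1 ALLOC][2-11 ALLOC][12-16 ALLOC][17-28 FREE][29-35 ALLOC][36-41 FREE]
Free blocks: [12 6] total_free=18 largest=12 -> 100*(18-12)/18 = 600/18 ≈ 33.333 -> rounds to 33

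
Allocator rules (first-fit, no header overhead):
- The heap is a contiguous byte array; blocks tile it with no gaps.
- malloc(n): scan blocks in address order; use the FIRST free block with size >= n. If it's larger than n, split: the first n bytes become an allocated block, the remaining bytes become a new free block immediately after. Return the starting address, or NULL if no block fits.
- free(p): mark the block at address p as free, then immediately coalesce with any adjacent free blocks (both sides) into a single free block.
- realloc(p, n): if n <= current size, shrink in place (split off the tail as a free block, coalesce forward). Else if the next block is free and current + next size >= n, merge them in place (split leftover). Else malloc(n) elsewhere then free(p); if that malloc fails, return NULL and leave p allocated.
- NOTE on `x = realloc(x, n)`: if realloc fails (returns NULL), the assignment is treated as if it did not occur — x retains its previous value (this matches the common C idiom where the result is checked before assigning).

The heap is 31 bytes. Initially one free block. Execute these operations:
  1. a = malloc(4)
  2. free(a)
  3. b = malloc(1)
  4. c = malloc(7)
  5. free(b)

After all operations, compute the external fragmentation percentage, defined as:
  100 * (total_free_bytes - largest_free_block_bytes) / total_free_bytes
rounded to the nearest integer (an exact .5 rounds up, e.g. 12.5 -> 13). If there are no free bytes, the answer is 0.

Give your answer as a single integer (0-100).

Answer: 4

Derivation:
Op 1: a = malloc(4) -> a = 0; heap: [0-3 ALLOC][4-30 FREE]
Op 2: free(a) -> (freed a); heap: [0-30 FREE]
Op 3: b = malloc(1) -> b = 0; heap: [0-0 ALLOC][1-30 FREE]
Op 4: c = malloc(7) -> c = 1; heap: [0-0 ALLOC][1-7 ALLOC][8-30 FREE]
Op 5: free(b) -> (freed b); heap: [0-0 FREE][1-7 ALLOC][8-30 FREE]
Free blocks: [1 23] total_free=24 largest=23 -> 100*(24-23)/24 = 100/24 ≈ 4.167 -> rounds to 4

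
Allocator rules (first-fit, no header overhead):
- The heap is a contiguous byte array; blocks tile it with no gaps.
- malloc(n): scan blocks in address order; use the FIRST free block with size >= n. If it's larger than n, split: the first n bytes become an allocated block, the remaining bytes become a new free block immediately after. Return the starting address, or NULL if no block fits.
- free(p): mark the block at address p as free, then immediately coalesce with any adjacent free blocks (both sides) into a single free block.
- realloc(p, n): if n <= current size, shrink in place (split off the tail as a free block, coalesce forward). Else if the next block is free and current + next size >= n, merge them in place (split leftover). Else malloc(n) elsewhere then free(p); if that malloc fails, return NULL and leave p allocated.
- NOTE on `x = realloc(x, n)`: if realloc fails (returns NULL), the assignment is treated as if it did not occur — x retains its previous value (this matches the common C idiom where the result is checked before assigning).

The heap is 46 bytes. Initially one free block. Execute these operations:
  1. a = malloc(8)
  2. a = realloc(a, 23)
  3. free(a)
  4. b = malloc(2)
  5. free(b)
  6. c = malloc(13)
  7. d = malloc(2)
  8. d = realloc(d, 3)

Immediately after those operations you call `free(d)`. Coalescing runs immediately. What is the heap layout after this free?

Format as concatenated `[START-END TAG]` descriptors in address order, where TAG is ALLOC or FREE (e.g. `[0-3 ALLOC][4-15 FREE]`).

Op 1: a = malloc(8) -> a = 0; heap: [0-7 ALLOC][8-45 FREE]
Op 2: a = realloc(a, 23) -> a = 0; heap: [0-22 ALLOC][23-45 FREE]
Op 3: free(a) -> (freed a); heap: [0-45 FREE]
Op 4: b = malloc(2) -> b = 0; heap: [0-1 ALLOC][2-45 FREE]
Op 5: free(b) -> (freed b); heap: [0-45 FREE]
Op 6: c = malloc(13) -> c = 0; heap: [0-12 ALLOC][13-45 FREE]
Op 7: d = malloc(2) -> d = 13; heap: [0-12 ALLOC][13-14 ALLOC][15-45 FREE]
Op 8: d = realloc(d, 3) -> d = 13; heap: [0-12 ALLOC][13-15 ALLOC][16-45 FREE]
free(d): d = 13 -> block [13-15 ALLOC]; mark free, coalesce with adjacent free neighbors -> [0-12 ALLOC][13-45 FREE]

Answer: [0-12 ALLOC][13-45 FREE]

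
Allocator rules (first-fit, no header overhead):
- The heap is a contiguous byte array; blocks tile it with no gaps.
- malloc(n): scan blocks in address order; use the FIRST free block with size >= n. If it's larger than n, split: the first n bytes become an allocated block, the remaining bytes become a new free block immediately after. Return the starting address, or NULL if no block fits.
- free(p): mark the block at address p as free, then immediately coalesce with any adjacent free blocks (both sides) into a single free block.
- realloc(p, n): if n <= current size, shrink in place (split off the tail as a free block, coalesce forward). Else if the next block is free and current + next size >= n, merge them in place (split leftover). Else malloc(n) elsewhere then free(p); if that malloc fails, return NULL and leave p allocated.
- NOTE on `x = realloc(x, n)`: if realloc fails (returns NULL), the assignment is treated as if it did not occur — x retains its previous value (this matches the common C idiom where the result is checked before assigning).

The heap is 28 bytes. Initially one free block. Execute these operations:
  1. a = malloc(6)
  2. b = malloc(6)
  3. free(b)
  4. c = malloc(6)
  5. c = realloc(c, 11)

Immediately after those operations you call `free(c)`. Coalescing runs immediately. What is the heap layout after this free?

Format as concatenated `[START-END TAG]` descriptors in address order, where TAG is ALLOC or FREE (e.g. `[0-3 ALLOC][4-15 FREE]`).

Answer: [0-5 ALLOC][6-27 FREE]

Derivation:
Op 1: a = malloc(6) -> a = 0; heap: [0-5 ALLOC][6-27 FREE]
Op 2: b = malloc(6) -> b = 6; heap: [0-5 ALLOC][6-11 ALLOC][12-27 FREE]
Op 3: free(b) -> (freed b); heap: [0-5 ALLOC][6-27 FREE]
Op 4: c = malloc(6) -> c = 6; heap: [0-5 ALLOC][6-11 ALLOC][12-27 FREE]
Op 5: c = realloc(c, 11) -> c = 6; heap: [0-5 ALLOC][6-16 ALLOC][17-27 FREE]
free(c): c = 6 -> block [6-16 ALLOC]; mark free, coalesce with adjacent free neighbors -> [0-5 ALLOC][6-27 FREE]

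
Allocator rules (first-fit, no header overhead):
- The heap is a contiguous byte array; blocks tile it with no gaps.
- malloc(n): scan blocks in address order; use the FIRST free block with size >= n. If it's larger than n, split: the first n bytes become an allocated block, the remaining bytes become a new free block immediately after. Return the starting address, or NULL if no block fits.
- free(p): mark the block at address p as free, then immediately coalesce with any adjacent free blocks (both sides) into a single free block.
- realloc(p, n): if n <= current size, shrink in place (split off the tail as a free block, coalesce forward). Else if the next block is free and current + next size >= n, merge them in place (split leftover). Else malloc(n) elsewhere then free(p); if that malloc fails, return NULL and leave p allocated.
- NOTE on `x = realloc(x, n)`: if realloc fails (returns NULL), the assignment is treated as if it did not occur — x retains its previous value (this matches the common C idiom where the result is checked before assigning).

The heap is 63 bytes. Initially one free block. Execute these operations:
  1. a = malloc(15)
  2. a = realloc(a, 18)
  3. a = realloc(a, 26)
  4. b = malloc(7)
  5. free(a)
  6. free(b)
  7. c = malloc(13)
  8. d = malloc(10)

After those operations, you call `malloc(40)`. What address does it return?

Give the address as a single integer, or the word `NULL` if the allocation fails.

Op 1: a = malloc(15) -> a = 0; heap: [0-14 ALLOC][15-62 FREE]
Op 2: a = realloc(a, 18) -> a = 0; heap: [0-17 ALLOC][18-62 FREE]
Op 3: a = realloc(a, 26) -> a = 0; heap: [0-25 ALLOC][26-62 FREE]
Op 4: b = malloc(7) -> b = 26; heap: [0-25 ALLOC][26-32 ALLOC][33-62 FREE]
Op 5: free(a) -> (freed a); heap: [0-25 FREE][26-32 ALLOC][33-62 FREE]
Op 6: free(b) -> (freed b); heap: [0-62 FREE]
Op 7: c = malloc(13) -> c = 0; heap: [0-12 ALLOC][13-62 FREE]
Op 8: d = malloc(10) -> d = 13; heap: [0-12 ALLOC][13-22 ALLOC][23-62 FREE]
malloc(40): first-fit scan over [0-12 ALLOC][13-22 ALLOC][23-62 FREE] -> 23

Answer: 23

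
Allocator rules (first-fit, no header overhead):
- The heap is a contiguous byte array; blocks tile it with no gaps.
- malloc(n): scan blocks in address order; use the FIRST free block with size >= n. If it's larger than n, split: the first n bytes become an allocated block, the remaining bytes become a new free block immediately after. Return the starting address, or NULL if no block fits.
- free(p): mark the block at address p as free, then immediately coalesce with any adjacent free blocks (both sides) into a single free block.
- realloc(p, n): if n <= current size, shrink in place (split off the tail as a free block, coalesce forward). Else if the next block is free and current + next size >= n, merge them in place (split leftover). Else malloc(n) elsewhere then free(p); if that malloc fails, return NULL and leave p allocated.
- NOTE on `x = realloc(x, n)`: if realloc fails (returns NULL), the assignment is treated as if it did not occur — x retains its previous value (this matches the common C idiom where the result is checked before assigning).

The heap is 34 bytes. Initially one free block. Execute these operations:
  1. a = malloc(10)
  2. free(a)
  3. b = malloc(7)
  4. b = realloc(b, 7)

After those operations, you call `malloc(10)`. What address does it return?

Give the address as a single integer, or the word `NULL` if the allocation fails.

Op 1: a = malloc(10) -> a = 0; heap: [0-9 ALLOC][10-33 FREE]
Op 2: free(a) -> (freed a); heap: [0-33 FREE]
Op 3: b = malloc(7) -> b = 0; heap: [0-6 ALLOC][7-33 FREE]
Op 4: b = realloc(b, 7) -> b = 0; heap: [0-6 ALLOC][7-33 FREE]
malloc(10): first-fit scan over [0-6 ALLOC][7-33 FREE] -> 7

Answer: 7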